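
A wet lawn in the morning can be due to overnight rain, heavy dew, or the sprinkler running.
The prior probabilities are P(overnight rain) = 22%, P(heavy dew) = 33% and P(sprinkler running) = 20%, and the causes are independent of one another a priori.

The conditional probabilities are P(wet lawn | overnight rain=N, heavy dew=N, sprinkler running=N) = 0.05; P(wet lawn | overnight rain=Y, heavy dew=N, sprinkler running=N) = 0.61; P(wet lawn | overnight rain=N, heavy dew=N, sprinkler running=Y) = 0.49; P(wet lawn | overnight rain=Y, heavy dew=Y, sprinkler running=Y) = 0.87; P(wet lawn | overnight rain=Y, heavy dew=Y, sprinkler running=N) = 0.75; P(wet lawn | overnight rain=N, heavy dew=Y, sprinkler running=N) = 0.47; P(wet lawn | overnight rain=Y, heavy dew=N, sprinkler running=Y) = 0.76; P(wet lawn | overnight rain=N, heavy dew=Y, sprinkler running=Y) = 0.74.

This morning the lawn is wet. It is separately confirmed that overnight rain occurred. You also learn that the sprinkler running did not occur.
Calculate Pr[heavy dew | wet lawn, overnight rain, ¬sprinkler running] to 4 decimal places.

Weight on heavy dew=true, given the evidence: 0.75×0.33 = 0.247500
Normalizer over all consistent configurations: 0.61×0.67 + 0.75×0.33 = 0.656200
P(heavy dew | wet lawn, overnight rain, ¬sprinkler running) = 0.247500/0.656200 ≈ 0.3772

Pr[heavy dew | wet lawn, overnight rain, ¬sprinkler running] ≈ 0.3772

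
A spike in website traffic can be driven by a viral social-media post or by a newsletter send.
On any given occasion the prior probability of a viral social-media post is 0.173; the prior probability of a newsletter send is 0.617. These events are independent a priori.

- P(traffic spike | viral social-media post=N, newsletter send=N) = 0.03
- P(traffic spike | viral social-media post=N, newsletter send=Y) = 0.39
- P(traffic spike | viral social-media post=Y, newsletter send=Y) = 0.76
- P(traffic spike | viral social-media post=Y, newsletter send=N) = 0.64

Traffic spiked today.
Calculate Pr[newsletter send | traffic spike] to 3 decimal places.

Enumerate the 4 (viral social-media post, newsletter send) configurations and weight by the priors:
  P(traffic spike) = 0.03·0.827·0.383 + 0.39·0.827·0.617 + 0.64·0.173·0.383 + 0.76·0.173·0.617
        = 0.009502 + 0.199001 + 0.042406 + 0.081123 = 0.332032
Keeping only the newsletter send-present terms gives 0.280124, so
  P(newsletter send | traffic spike) = 0.280124 / 0.332032 ≈ 0.844

Pr[newsletter send | traffic spike] ≈ 0.844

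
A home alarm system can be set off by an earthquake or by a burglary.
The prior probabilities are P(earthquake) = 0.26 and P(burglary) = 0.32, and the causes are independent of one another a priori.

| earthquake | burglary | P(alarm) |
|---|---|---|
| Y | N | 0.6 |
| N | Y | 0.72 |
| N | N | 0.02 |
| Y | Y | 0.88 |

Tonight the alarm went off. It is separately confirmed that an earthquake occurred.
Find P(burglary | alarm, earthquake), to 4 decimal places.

Enumerate both values of burglary and weight by the priors:
  P(alarm | earthquake) = 0.6*0.68 + 0.88*0.32
        = 0.408000 + 0.281600 = 0.689600
Keeping only the burglary-present terms gives 0.281600, so
  P(burglary | alarm, earthquake) = 0.281600 / 0.689600 ≈ 0.4084

P(burglary | alarm, earthquake) ≈ 0.4084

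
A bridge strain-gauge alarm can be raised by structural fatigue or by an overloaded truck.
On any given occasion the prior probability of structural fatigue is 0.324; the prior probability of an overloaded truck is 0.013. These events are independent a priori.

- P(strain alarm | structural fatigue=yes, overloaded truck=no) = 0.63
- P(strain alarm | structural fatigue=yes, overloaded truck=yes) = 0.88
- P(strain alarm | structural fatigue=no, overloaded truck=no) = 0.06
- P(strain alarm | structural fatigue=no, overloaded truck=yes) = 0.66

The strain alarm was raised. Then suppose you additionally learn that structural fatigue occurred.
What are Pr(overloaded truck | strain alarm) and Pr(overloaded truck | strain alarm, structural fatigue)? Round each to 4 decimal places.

Pr(overloaded truck | strain alarm) ≈ 0.0379; Pr(overloaded truck | strain alarm, structural fatigue) ≈ 0.0181

Weight on overloaded truck=true, given the evidence: 0.005800 + 0.003707 = 0.009507
Denominator P(strain alarm): 0.06·0.676·0.987 + 0.66·0.676·0.013 + 0.63·0.324·0.987 + 0.88·0.324·0.013 = 0.251006
P(overloaded truck | strain alarm) = 0.009507/0.251006 ≈ 0.0379

Now condition on the additional information:
P(strain alarm | structural fatigue) = 0.63×0.987 + 0.88×0.013 = 0.621810 + 0.011440 = 0.633250
Of this, 0.011440 comes from 0.88×0.013 (the overloaded truck=true cases).
P(overloaded truck | strain alarm, structural fatigue) = 0.011440 / 0.633250 ≈ 0.0181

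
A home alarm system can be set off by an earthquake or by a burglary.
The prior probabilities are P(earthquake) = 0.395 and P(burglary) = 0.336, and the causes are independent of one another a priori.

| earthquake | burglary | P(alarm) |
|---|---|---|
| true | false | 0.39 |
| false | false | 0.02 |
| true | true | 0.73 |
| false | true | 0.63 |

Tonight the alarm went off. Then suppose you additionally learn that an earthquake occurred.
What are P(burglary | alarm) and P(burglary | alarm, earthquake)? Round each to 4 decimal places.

Enumerate the 4 (earthquake, burglary) configurations and weight by the priors:
  P(alarm) = 0.02·0.605·0.664 + 0.63·0.605·0.336 + 0.39·0.395·0.664 + 0.73·0.395·0.336
        = 0.008034 + 0.128066 + 0.102289 + 0.096886 = 0.335275
Keeping only the burglary-present terms gives 0.224952, so
  P(burglary | alarm) = 0.224952 / 0.335275 ≈ 0.6709

Now condition on the additional information:
Sum P(alarm|·) weighted by the priors over both values of burglary:
  P(alarm | earthquake) = 0.39×0.664 + 0.73×0.336
        = 0.258960 + 0.245280 = 0.504240
Configurations with burglary contribute 0.245280, so
  P(burglary | alarm, earthquake) = 0.245280 / 0.504240 ≈ 0.4864

P(burglary | alarm) ≈ 0.6709; P(burglary | alarm, earthquake) ≈ 0.4864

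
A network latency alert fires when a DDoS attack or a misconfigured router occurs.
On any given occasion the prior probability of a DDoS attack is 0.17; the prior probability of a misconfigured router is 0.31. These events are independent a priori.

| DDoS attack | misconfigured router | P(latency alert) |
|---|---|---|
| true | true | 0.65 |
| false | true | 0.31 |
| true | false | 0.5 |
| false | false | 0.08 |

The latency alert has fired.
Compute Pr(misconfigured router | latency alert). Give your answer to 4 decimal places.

For the numerator, keep only misconfigured router=true terms: 0.079763 + 0.034255 = 0.114018
The normalizing constant is 0.08*0.83*0.69 + 0.31*0.83*0.31 + 0.5*0.17*0.69 + 0.65*0.17*0.31 = 0.218484
Posterior = 0.114018 / 0.218484 ≈ 0.5219

Pr(misconfigured router | latency alert) ≈ 0.5219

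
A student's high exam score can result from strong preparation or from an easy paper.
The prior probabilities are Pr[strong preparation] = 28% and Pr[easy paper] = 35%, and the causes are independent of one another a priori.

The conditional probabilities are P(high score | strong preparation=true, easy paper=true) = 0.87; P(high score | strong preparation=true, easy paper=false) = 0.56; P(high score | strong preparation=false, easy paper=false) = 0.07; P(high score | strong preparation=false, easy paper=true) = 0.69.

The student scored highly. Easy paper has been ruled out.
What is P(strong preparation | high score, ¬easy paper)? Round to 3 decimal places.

By total probability over both values of strong preparation:
  P(high score | ¬easy paper) = 0.07×0.72 + 0.56×0.28
        = 0.050400 + 0.156800 = 0.207200
Configurations with strong preparation contribute 0.156800, so
  P(strong preparation | high score, ¬easy paper) = 0.156800 / 0.207200 ≈ 0.757

P(strong preparation | high score, ¬easy paper) ≈ 0.757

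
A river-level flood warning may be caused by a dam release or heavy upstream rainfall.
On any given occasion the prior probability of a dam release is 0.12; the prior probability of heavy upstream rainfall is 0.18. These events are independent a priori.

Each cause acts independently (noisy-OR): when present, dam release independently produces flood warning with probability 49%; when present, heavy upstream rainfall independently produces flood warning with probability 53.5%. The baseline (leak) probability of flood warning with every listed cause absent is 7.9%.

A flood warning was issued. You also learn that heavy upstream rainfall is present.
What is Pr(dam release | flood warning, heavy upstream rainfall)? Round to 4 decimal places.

Pr(dam release | flood warning, heavy upstream rainfall) ≈ 0.1571

Under noisy-OR, P(flood warning | causes) = 1 − (1−0.079)·∏(1−qᵢ) over the active causes.
Weight on dam release=true, given the evidence: 0.781585·0.12 = 0.093790
Denominator P(flood warning | heavy upstream rainfall): 0.571735·0.88 + 0.781585·0.12 = 0.596917
P(dam release | flood warning, heavy upstream rainfall) = 0.093790/0.596917 ≈ 0.1571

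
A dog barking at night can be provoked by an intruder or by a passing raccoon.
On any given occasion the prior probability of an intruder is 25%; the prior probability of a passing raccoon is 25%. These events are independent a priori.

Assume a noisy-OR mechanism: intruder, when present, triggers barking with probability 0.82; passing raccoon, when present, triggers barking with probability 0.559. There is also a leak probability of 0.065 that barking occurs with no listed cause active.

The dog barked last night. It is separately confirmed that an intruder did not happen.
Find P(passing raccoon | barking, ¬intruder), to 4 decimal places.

Under noisy-OR, P(barking | causes) = 1 − (1−0.065)·∏(1−qᵢ) over the active causes.
P(barking | ¬intruder) = 0.065×0.75 + 0.587665×0.25 = 0.048750 + 0.146916 = 0.195666
The passing raccoon-present share is 0.587665×0.25 = 0.146916.
P(passing raccoon | barking, ¬intruder) = 0.146916 / 0.195666 ≈ 0.7509

P(passing raccoon | barking, ¬intruder) ≈ 0.7509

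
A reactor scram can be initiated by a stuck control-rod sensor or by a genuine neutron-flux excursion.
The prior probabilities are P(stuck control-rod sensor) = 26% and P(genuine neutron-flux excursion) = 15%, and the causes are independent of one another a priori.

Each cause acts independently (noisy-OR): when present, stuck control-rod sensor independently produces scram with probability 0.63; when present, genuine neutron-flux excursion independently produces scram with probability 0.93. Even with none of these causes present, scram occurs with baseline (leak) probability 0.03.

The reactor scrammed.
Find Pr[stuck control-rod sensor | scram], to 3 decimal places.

Under noisy-OR, P(scram | causes) = 1 − (1−0.03)·∏(1−qᵢ) over the active causes.
Weight on stuck control-rod sensor=true, given the evidence: 0.141683 + 0.038020 = 0.179703
Denominator P(scram): 0.03·0.74·0.85 + 0.9321·0.74·0.15 + 0.6411·0.26·0.85 + 0.974877·0.26·0.15 = 0.302036
Posterior = 0.179703 / 0.302036 ≈ 0.595

Pr[stuck control-rod sensor | scram] ≈ 0.595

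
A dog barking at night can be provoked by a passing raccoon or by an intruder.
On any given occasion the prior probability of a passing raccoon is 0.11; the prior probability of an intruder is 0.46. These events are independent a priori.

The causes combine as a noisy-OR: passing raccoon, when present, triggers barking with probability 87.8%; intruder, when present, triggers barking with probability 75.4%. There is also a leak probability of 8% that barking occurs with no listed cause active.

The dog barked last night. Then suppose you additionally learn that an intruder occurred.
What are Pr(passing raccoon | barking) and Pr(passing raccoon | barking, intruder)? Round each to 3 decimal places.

Under noisy-OR, P(barking | causes) = 1 − (1−0.08)·∏(1−qᵢ) over the active causes.
Enumerate the 4 (passing raccoon, intruder) configurations and weight by the priors:
  P(barking) = 0.08×0.89×0.54 + 0.77368×0.89×0.46 + 0.88776×0.11×0.54 + 0.972389×0.11×0.46
        = 0.038448 + 0.316745 + 0.052733 + 0.049203 = 0.457129
Keeping only the passing raccoon-present terms gives 0.101936, so
  P(passing raccoon | barking) = 0.101936 / 0.457129 ≈ 0.223

Now condition on the additional information:
P(barking | intruder) = 0.77368×0.89 + 0.972389×0.11 = 0.688575 + 0.106963 = 0.795538
The passing raccoon-present share is 0.972389×0.11 = 0.106963.
So P(passing raccoon | barking, intruder) = 0.106963/0.795538 ≈ 0.134.
The drop from 0.223 to 0.134 is the explaining-away (discounting) effect.

Pr(passing raccoon | barking) ≈ 0.223; Pr(passing raccoon | barking, intruder) ≈ 0.134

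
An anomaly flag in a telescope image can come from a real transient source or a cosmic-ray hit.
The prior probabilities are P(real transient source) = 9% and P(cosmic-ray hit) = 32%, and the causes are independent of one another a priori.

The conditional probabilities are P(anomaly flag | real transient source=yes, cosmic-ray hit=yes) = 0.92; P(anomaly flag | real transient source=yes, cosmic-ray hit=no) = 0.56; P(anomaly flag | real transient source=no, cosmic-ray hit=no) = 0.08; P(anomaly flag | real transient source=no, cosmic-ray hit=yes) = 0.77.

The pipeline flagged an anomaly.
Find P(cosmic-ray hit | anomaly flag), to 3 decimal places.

P(anomaly flag) = 0.08×0.91×0.68 + 0.77×0.91×0.32 + 0.56×0.09×0.68 + 0.92×0.09×0.32 = 0.049504 + 0.224224 + 0.034272 + 0.026496 = 0.334496
Restricting to configurations with cosmic-ray hit present: 0.224224 + 0.026496 = 0.250720.
P(cosmic-ray hit | anomaly flag) = 0.250720 / 0.334496 ≈ 0.750

P(cosmic-ray hit | anomaly flag) ≈ 0.750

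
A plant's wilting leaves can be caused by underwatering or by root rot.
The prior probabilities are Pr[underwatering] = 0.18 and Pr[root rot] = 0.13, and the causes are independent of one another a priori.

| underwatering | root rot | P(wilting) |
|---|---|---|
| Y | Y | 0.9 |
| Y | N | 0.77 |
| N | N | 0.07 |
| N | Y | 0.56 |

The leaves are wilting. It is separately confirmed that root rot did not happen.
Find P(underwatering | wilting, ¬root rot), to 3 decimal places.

Numerator (weight on configurations with underwatering): 0.77×0.18 = 0.138600
Normalizer over all consistent configurations: 0.07×0.82 + 0.77×0.18 = 0.196000
Posterior = 0.138600 / 0.196000 ≈ 0.707

P(underwatering | wilting, ¬root rot) ≈ 0.707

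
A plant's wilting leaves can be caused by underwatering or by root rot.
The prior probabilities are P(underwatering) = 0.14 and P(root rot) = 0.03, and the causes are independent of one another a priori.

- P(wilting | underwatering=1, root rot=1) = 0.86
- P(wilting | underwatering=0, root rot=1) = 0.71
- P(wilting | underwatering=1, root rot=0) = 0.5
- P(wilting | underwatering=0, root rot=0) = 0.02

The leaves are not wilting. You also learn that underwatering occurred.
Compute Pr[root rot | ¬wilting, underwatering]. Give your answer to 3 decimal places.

Pr[root rot | ¬wilting, underwatering] ≈ 0.009

P(¬wilting | underwatering) = 0.5×0.97 + 0.14×0.03 = 0.485000 + 0.004200 = 0.489200
Of this, 0.004200 comes from 0.14×0.03 (the root rot=true cases).
Hence the posterior is 0.004200/0.489200 ≈ 0.009.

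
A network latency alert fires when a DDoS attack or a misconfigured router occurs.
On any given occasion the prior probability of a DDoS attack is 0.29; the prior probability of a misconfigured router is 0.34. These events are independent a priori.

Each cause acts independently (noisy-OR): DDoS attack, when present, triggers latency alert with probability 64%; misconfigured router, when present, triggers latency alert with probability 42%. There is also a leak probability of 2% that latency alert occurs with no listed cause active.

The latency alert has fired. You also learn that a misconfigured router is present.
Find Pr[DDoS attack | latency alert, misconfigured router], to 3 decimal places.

Under noisy-OR, P(latency alert | causes) = 1 − (1−0.02)·∏(1−qᵢ) over the active causes.
Sum P(latency alert|·) weighted by the priors over both values of DDoS attack:
  P(latency alert | misconfigured router) = 0.4316×0.71 + 0.795376×0.29
        = 0.306436 + 0.230659 = 0.537095
Keeping only the DDoS attack-present terms gives 0.230659, so
  P(DDoS attack | latency alert, misconfigured router) = 0.230659 / 0.537095 ≈ 0.429

Pr[DDoS attack | latency alert, misconfigured router] ≈ 0.429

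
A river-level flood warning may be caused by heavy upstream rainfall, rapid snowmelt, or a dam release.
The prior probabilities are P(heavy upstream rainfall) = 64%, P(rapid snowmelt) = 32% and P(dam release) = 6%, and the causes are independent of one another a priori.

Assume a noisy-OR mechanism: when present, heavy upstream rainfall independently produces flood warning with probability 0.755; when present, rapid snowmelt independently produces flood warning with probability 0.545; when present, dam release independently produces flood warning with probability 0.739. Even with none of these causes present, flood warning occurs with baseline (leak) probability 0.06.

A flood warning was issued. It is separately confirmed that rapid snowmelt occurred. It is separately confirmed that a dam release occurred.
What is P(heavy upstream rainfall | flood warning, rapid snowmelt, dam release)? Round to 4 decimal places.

P(heavy upstream rainfall | flood warning, rapid snowmelt, dam release) ≈ 0.6606

Under noisy-OR, P(flood warning | causes) = 1 − (1−0.06)·∏(1−qᵢ) over the active causes.
P(flood warning | rapid snowmelt, dam release) = 0.88837·0.36 + 0.972651·0.64 = 0.319813 + 0.622497 = 0.942310
Restricting to configurations with heavy upstream rainfall present: 0.972651·0.64 = 0.622497.
So P(heavy upstream rainfall | flood warning, rapid snowmelt, dam release) = 0.622497/0.942310 ≈ 0.6606.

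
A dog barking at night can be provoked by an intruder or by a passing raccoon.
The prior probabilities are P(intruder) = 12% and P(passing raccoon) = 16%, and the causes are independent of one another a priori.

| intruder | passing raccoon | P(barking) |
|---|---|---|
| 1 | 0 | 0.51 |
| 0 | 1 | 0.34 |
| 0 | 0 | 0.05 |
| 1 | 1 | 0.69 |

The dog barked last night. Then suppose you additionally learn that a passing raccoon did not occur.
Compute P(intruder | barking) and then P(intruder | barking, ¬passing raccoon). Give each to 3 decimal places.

P(intruder | barking) ≈ 0.433; P(intruder | barking, ¬passing raccoon) ≈ 0.582

P(barking) = 0.05×0.88×0.84 + 0.34×0.88×0.16 + 0.51×0.12×0.84 + 0.69×0.12×0.16 = 0.036960 + 0.047872 + 0.051408 + 0.013248 = 0.149488
Restricting to configurations with intruder present: 0.051408 + 0.013248 = 0.064656.
Hence the posterior is 0.064656/0.149488 ≈ 0.433.

With the extra evidence:
Numerator (weight on configurations with intruder): 0.51*0.12 = 0.061200
Normalizer over all consistent configurations: 0.05*0.88 + 0.51*0.12 = 0.105200
Posterior = 0.061200 / 0.105200 ≈ 0.582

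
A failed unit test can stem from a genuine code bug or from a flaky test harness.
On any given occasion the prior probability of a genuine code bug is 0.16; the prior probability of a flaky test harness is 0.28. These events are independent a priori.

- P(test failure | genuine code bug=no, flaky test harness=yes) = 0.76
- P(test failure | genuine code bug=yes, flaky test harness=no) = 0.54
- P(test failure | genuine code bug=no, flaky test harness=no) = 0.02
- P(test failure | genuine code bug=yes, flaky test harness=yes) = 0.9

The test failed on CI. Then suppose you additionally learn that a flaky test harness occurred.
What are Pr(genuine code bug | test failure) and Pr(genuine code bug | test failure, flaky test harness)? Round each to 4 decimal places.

Enumerate the 4 (genuine code bug, flaky test harness) configurations and weight by the priors:
  P(test failure) = 0.02*0.84*0.72 + 0.76*0.84*0.28 + 0.54*0.16*0.72 + 0.9*0.16*0.28
        = 0.012096 + 0.178752 + 0.062208 + 0.040320 = 0.293376
The terms with genuine code bug present sum to 0.102528, so
  P(genuine code bug | test failure) = 0.102528 / 0.293376 ≈ 0.3495

Now condition on the additional information:
Enumerate both values of genuine code bug and weight by the priors:
  P(test failure | flaky test harness) = 0.76·0.84 + 0.9·0.16
        = 0.638400 + 0.144000 = 0.782400
Keeping only the genuine code bug-present terms gives 0.144000, so
  P(genuine code bug | test failure, flaky test harness) = 0.144000 / 0.782400 ≈ 0.1840

Pr(genuine code bug | test failure) ≈ 0.3495; Pr(genuine code bug | test failure, flaky test harness) ≈ 0.1840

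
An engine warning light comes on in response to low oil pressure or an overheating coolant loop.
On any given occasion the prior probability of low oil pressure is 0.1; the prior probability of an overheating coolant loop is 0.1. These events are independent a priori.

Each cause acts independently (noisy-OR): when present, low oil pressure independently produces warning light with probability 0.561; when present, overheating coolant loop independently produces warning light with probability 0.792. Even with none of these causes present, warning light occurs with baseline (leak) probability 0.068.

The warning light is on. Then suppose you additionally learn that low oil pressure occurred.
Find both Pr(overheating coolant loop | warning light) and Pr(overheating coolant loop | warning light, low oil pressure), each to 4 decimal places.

Under noisy-OR, P(warning light | causes) = 1 − (1−0.068)·∏(1−qᵢ) over the active causes.
P(warning light) = 0.068·0.9·0.9 + 0.806144·0.9·0.1 + 0.590852·0.1·0.9 + 0.914897·0.1·0.1 = 0.055080 + 0.072553 + 0.053177 + 0.009149 = 0.189959
Restricting to configurations with overheating coolant loop present: 0.072553 + 0.009149 = 0.081702.
Hence the posterior is 0.081702/0.189959 ≈ 0.4301.

Now also conditioning on low oil pressure=true:
P(warning light | low oil pressure) = 0.590852×0.9 + 0.914897×0.1 = 0.531767 + 0.091490 = 0.623257
Restricting to configurations with overheating coolant loop present: 0.914897×0.1 = 0.091490.
P(overheating coolant loop | warning light, low oil pressure) = 0.091490 / 0.623257 ≈ 0.1468
— low oil pressure explains away the evidence for overheating coolant loop.

Pr(overheating coolant loop | warning light) ≈ 0.4301; Pr(overheating coolant loop | warning light, low oil pressure) ≈ 0.1468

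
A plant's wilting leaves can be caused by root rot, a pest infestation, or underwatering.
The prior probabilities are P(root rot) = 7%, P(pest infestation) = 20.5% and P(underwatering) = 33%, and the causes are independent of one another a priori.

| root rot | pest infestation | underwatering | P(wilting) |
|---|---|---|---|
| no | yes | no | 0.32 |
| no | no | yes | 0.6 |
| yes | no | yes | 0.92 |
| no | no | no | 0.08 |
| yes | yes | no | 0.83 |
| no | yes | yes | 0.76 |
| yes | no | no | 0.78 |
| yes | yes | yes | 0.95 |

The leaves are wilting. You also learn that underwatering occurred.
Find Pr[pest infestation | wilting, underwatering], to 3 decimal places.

Pr[pest infestation | wilting, underwatering] ≈ 0.243

P(wilting | underwatering) = 0.6·0.93·0.795 + 0.76·0.93·0.205 + 0.92·0.07·0.795 + 0.95·0.07·0.205 = 0.443610 + 0.144894 + 0.051198 + 0.013633 = 0.653335
The pest infestation-present share is 0.144894 + 0.013633 = 0.158527.
So P(pest infestation | wilting, underwatering) = 0.158527/0.653335 ≈ 0.243.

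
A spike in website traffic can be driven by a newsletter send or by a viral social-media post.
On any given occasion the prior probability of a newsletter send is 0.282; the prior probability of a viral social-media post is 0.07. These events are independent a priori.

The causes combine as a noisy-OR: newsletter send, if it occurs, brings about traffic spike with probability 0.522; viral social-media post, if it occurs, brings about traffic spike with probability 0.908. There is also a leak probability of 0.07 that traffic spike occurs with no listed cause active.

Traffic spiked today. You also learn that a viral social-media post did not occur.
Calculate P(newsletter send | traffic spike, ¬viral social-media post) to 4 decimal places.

P(newsletter send | traffic spike, ¬viral social-media post) ≈ 0.7571

Under noisy-OR, P(traffic spike | causes) = 1 − (1−0.07)·∏(1−qᵢ) over the active causes.
P(traffic spike | ¬viral social-media post) = 0.07·0.718 + 0.55546·0.282 = 0.050260 + 0.156640 = 0.206900
The newsletter send-present share is 0.55546·0.282 = 0.156640.
P(newsletter send | traffic spike, ¬viral social-media post) = 0.156640 / 0.206900 ≈ 0.7571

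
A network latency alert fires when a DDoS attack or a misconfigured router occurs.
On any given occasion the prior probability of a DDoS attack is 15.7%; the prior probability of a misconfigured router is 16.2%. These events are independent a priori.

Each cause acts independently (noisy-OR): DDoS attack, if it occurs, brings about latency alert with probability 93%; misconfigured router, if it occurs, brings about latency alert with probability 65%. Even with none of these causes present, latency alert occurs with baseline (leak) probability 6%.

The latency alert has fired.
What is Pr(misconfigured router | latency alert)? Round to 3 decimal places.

Pr(misconfigured router | latency alert) ≈ 0.413

Under noisy-OR, P(latency alert | causes) = 1 − (1−0.06)·∏(1−qᵢ) over the active causes.
For the numerator, keep only misconfigured router=true terms: 0.091636 + 0.024848 = 0.116484
Denominator P(latency alert): 0.06·0.843·0.838 + 0.671·0.843·0.162 + 0.9342·0.157·0.838 + 0.97697·0.157·0.162 = 0.281779
P(misconfigured router | latency alert) = 0.116484/0.281779 ≈ 0.413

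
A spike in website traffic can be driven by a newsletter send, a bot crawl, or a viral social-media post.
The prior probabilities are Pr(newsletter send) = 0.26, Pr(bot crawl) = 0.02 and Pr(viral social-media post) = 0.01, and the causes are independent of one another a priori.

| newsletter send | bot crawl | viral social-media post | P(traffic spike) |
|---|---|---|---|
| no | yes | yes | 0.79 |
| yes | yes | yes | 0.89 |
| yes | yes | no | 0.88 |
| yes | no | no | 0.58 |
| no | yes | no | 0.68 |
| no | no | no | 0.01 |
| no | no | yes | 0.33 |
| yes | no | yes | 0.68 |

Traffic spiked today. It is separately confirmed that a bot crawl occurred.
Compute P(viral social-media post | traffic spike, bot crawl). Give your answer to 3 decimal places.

P(viral social-media post | traffic spike, bot crawl) ≈ 0.011

Sum P(traffic spike|·) weighted by the priors over the 4 (newsletter send, viral social-media post) configurations:
  P(traffic spike | bot crawl) = 0.68·0.74·0.99 + 0.79·0.74·0.01 + 0.88·0.26·0.99 + 0.89·0.26·0.01
        = 0.498168 + 0.005846 + 0.226512 + 0.002314 = 0.732840
The terms with viral social-media post present sum to 0.008160, so
  P(viral social-media post | traffic spike, bot crawl) = 0.008160 / 0.732840 ≈ 0.011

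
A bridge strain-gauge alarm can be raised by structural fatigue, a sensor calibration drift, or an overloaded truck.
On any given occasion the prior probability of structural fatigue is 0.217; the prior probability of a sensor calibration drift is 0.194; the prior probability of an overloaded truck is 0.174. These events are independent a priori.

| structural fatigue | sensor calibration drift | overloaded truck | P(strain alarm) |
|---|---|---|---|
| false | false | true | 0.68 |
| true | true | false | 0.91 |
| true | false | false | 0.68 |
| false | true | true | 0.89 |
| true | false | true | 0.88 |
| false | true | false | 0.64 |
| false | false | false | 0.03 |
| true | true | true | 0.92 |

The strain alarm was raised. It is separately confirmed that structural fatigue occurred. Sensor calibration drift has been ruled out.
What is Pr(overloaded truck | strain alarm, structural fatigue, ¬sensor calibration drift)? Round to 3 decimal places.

Pr(overloaded truck | strain alarm, structural fatigue, ¬sensor calibration drift) ≈ 0.214

Weight on overloaded truck=true, given the evidence: 0.88×0.174 = 0.153120
The normalizing constant is 0.68×0.826 + 0.88×0.174 = 0.714800
P(overloaded truck | strain alarm, structural fatigue, ¬sensor calibration drift) = 0.153120/0.714800 ≈ 0.214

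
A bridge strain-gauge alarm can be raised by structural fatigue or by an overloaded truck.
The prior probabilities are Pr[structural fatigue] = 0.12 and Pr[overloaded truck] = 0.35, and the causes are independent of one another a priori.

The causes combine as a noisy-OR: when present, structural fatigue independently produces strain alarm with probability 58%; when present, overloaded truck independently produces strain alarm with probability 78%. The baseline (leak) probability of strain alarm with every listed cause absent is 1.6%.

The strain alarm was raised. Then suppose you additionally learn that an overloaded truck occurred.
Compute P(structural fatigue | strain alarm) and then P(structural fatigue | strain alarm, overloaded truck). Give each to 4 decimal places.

Under noisy-OR, P(strain alarm | causes) = 1 − (1−0.016)·∏(1−qᵢ) over the active causes.
Weight on structural fatigue=true, given the evidence: 0.045764 + 0.038181 = 0.083945
Normalizer over all consistent configurations: 0.016*0.88*0.65 + 0.78352*0.88*0.35 + 0.58672*0.12*0.65 + 0.909078*0.12*0.35 = 0.334421
Posterior = 0.083945 / 0.334421 ≈ 0.2510

With the extra evidence:
Enumerate both values of structural fatigue and weight by the priors:
  P(strain alarm | overloaded truck) = 0.78352·0.88 + 0.909078·0.12
        = 0.689498 + 0.109089 = 0.798587
Configurations with structural fatigue contribute 0.109089, so
  P(structural fatigue | strain alarm, overloaded truck) = 0.109089 / 0.798587 ≈ 0.1366

P(structural fatigue | strain alarm) ≈ 0.2510; P(structural fatigue | strain alarm, overloaded truck) ≈ 0.1366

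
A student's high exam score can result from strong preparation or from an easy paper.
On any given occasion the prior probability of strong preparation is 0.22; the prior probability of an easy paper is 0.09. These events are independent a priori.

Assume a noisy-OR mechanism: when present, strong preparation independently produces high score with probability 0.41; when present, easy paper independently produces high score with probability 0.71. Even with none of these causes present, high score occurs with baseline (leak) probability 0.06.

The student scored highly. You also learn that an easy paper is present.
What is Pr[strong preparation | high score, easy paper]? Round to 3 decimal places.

Pr[strong preparation | high score, easy paper] ≈ 0.246

Under noisy-OR, P(high score | causes) = 1 − (1−0.06)·∏(1−qᵢ) over the active causes.
Weight on strong preparation=true, given the evidence: 0.839166*0.22 = 0.184617
Normalizer over all consistent configurations: 0.7274*0.78 + 0.839166*0.22 = 0.751989
P(strong preparation | high score, easy paper) = 0.184617/0.751989 ≈ 0.246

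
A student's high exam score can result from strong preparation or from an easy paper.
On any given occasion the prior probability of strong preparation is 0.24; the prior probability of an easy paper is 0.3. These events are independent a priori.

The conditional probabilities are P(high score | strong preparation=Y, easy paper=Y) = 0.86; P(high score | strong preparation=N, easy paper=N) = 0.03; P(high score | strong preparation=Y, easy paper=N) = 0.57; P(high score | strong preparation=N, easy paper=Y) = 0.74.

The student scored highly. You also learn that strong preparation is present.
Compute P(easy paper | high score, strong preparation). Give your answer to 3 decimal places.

P(easy paper | high score, strong preparation) ≈ 0.393

Weight on easy paper=true, given the evidence: 0.86*0.3 = 0.258000
The normalizing constant is 0.57*0.7 + 0.86*0.3 = 0.657000
Posterior = 0.258000 / 0.657000 ≈ 0.393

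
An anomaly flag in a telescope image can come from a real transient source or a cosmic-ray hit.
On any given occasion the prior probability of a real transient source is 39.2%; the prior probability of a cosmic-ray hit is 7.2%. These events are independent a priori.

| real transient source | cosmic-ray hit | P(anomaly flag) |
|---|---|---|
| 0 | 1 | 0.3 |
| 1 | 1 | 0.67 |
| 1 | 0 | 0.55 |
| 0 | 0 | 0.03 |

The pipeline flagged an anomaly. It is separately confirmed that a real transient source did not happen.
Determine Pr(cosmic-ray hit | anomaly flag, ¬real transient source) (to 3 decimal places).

Enumerate both values of cosmic-ray hit and weight by the priors:
  P(anomaly flag | ¬real transient source) = 0.03·0.928 + 0.3·0.072
        = 0.027840 + 0.021600 = 0.049440
Configurations with cosmic-ray hit contribute 0.021600, so
  P(cosmic-ray hit | anomaly flag, ¬real transient source) = 0.021600 / 0.049440 ≈ 0.437

Pr(cosmic-ray hit | anomaly flag, ¬real transient source) ≈ 0.437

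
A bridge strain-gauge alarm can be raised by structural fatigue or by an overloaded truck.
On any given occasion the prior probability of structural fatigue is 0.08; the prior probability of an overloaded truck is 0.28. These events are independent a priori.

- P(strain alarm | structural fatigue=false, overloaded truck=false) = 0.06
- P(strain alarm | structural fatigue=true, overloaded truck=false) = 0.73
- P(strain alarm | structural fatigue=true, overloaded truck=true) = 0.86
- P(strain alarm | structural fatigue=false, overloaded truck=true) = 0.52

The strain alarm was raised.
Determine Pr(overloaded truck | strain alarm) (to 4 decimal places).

Pr(overloaded truck | strain alarm) ≈ 0.6520

Enumerate the 4 (structural fatigue, overloaded truck) configurations and weight by the priors:
  P(strain alarm) = 0.06×0.92×0.72 + 0.52×0.92×0.28 + 0.73×0.08×0.72 + 0.86×0.08×0.28
        = 0.039744 + 0.133952 + 0.042048 + 0.019264 = 0.235008
Keeping only the overloaded truck-present terms gives 0.153216, so
  P(overloaded truck | strain alarm) = 0.153216 / 0.235008 ≈ 0.6520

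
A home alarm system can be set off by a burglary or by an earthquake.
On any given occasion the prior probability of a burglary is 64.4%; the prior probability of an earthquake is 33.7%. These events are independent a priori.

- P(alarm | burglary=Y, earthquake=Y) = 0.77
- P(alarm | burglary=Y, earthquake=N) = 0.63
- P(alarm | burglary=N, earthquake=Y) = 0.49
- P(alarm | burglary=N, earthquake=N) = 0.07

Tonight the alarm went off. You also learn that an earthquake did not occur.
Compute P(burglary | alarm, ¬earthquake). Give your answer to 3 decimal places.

P(burglary | alarm, ¬earthquake) ≈ 0.942

P(alarm | ¬earthquake) = 0.07*0.356 + 0.63*0.644 = 0.024920 + 0.405720 = 0.430640
Restricting to configurations with burglary present: 0.63*0.644 = 0.405720.
So P(burglary | alarm, ¬earthquake) = 0.405720/0.430640 ≈ 0.942.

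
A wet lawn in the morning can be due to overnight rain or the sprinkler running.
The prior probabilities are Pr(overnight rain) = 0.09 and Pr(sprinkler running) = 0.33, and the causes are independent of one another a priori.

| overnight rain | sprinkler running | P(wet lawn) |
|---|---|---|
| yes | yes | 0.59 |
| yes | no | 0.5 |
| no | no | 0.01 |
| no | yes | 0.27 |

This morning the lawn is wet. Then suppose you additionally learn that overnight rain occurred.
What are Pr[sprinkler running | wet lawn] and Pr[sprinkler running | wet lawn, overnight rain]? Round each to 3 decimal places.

Enumerate the 4 (overnight rain, sprinkler running) configurations and weight by the priors:
  P(wet lawn) = 0.01·0.91·0.67 + 0.27·0.91·0.33 + 0.5·0.09·0.67 + 0.59·0.09·0.33
        = 0.006097 + 0.081081 + 0.030150 + 0.017523 = 0.134851
The terms with sprinkler running present sum to 0.098604, so
  P(sprinkler running | wet lawn) = 0.098604 / 0.134851 ≈ 0.731

With the extra evidence:
P(wet lawn | overnight rain) = 0.5·0.67 + 0.59·0.33 = 0.335000 + 0.194700 = 0.529700
Of this, 0.194700 comes from 0.59·0.33 (the sprinkler running=true cases).
P(sprinkler running | wet lawn, overnight rain) = 0.194700 / 0.529700 ≈ 0.368

Pr[sprinkler running | wet lawn] ≈ 0.731; Pr[sprinkler running | wet lawn, overnight rain] ≈ 0.368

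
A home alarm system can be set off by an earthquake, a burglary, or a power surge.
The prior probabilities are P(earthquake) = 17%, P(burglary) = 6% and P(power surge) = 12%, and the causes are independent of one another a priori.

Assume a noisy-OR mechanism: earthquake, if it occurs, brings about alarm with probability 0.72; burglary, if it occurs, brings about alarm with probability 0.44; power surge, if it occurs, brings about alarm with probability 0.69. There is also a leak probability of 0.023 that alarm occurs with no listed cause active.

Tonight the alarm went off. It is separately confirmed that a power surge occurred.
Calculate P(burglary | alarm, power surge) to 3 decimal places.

Under noisy-OR, P(alarm | causes) = 1 − (1−0.023)·∏(1−qᵢ) over the active causes.
Enumerate the 4 (earthquake, burglary) configurations and weight by the priors:
  P(alarm | power surge) = 0.69713×0.83×0.94 + 0.830393×0.83×0.06 + 0.915196×0.17×0.94 + 0.95251×0.17×0.06
        = 0.543901 + 0.041354 + 0.146248 + 0.009716 = 0.741219
Configurations with burglary contribute 0.051070, so
  P(burglary | alarm, power surge) = 0.051070 / 0.741219 ≈ 0.069

P(burglary | alarm, power surge) ≈ 0.069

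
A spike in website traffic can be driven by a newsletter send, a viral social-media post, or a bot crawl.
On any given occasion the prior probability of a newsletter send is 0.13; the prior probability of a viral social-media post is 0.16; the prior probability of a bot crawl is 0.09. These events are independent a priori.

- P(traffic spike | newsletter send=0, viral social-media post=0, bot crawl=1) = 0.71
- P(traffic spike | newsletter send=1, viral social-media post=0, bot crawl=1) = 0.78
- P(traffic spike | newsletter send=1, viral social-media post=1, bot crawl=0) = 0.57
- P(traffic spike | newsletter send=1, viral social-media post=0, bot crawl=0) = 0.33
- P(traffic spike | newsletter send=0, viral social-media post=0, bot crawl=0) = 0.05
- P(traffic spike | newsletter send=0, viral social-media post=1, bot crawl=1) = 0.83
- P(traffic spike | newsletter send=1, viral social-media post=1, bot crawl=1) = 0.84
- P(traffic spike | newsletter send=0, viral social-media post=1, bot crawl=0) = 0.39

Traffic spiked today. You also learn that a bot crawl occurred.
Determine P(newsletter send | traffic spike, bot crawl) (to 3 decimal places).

P(traffic spike | bot crawl) = 0.71·0.87·0.84 + 0.83·0.87·0.16 + 0.78·0.13·0.84 + 0.84·0.13·0.16 = 0.518868 + 0.115536 + 0.085176 + 0.017472 = 0.737052
Restricting to configurations with newsletter send present: 0.085176 + 0.017472 = 0.102648.
So P(newsletter send | traffic spike, bot crawl) = 0.102648/0.737052 ≈ 0.139.

P(newsletter send | traffic spike, bot crawl) ≈ 0.139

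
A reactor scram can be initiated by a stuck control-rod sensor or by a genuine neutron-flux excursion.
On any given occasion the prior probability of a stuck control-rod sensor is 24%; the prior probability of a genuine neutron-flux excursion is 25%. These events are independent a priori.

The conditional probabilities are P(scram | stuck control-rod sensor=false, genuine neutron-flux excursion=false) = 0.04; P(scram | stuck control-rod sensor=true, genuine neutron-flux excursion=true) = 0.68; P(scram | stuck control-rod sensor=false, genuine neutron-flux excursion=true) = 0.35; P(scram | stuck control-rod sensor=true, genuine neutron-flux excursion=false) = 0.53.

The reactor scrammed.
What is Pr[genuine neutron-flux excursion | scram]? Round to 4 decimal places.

Pr[genuine neutron-flux excursion | scram] ≈ 0.4758

For the numerator, keep only genuine neutron-flux excursion=true terms: 0.066500 + 0.040800 = 0.107300
Normalizer over all consistent configurations: 0.04·0.76·0.75 + 0.35·0.76·0.25 + 0.53·0.24·0.75 + 0.68·0.24·0.25 = 0.225500
Posterior = 0.107300 / 0.225500 ≈ 0.4758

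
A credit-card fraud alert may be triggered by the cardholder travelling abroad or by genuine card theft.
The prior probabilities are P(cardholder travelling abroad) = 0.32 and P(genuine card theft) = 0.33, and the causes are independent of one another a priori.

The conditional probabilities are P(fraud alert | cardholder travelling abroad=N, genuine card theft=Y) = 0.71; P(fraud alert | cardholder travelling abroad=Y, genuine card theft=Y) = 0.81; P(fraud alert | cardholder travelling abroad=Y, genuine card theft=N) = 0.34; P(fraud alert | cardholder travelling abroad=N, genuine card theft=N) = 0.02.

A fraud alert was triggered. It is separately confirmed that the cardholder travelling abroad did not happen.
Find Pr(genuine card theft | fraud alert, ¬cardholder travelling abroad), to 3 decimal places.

Numerator (weight on configurations with genuine card theft): 0.71×0.33 = 0.234300
Normalizer over all consistent configurations: 0.02×0.67 + 0.71×0.33 = 0.247700
P(genuine card theft | fraud alert, ¬cardholder travelling abroad) = 0.234300/0.247700 ≈ 0.946

Pr(genuine card theft | fraud alert, ¬cardholder travelling abroad) ≈ 0.946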